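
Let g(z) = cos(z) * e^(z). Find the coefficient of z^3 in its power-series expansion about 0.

Take the Cauchy product of the two expansions.
g(0) = 1
g′(0) = 1
g′′(0) = 0
g′′′(0) = -2

-1/3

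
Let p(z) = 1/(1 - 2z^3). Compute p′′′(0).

The coefficient of z^3 in the expansion is 2, so p′′′(0) = 3! * (2) = 12.

12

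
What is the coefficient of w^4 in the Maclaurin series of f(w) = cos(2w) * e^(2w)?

-8/3

Write out both Maclaurin series and multiply, keeping only the needed powers.
f(0) = 1
f′(0) = 2
f′′(0) = 0
f′′′(0) = -16
f^(4)(0) = -64
Then c_k = f^(k)(0)/k! gives each Taylor coefficient.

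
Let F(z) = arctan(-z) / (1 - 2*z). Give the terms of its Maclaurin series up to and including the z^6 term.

Use 1/(1 - r) = Σ r^k on the denominator, then take the Cauchy product.

-446*z^6/15 - 223*z^5/15 - 22*z^4/3 - 11*z^3/3 - 2*z^2 - z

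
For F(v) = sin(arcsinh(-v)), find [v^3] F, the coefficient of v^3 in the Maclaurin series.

Compose series: expand the inner function first, then feed it into the outer expansion.
F(0) = 0
F′(0) = -1
F′′(0) = 0
F′′′(0) = 2
Dividing each by k! gives the coefficients c_0, ..., c_3.

1/3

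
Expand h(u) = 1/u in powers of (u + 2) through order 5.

-(u + 2)^5/64 - (u + 2)^4/32 - (u + 2)^3/16 - (u + 2)^2/8 - (u + 2)/4 - 1/2

Compute the successive derivatives at the expansion point and divide by k!.
[(u + 2)^0] = -1/2;  [(u + 2)^1] = -1/4;  [(u + 2)^2] = -1/8;  [(u + 2)^3] = -1/16;  [(u + 2)^4] = -1/32;  [(u + 2)^5] = -1/64.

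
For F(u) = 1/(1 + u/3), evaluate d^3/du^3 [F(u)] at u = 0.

-2/9

The coefficient of u^3 in the expansion is -1/27, so F′′′(0) = 3! * (-1/27) = -2/9.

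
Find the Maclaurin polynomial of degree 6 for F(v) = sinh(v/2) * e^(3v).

1417*v^6/1280 + 6841*v^5/3840 + 37*v^4/16 + 109*v^3/48 + 3*v^2/2 + v/2

Write out both Maclaurin series and multiply, keeping only the needed powers.
F(0) = 0
F′(0) = 1/2
F′′(0) = 3
F′′′(0) = 109/8
F^(4)(0) = 111/2
F^(5)(0) = 6841/32
F^(6)(0) = 12753/16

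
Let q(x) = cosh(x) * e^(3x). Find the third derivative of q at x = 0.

Write out both Maclaurin series and multiply, keeping only the needed powers.
The coefficient of x^3 in the expansion is 6, so q′′′(0) = 3! * (6) = 36.

36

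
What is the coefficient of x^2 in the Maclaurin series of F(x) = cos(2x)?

-2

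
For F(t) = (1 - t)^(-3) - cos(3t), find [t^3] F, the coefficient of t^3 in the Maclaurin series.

Add the two expansions coefficient-wise.
[t^0] = 0;  [t^1] = 3;  [t^2] = 21/2;  [t^3] = 10.
So c_3 = F′′′(0)/3! = 10.

10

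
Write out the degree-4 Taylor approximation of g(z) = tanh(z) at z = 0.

g(0) = 0
g′(0) = 1
g′′(0) = 0
g′′′(0) = -2
g^(4)(0) = 0

-z^3/3 + z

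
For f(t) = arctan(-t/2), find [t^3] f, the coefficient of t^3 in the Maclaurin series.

f(0) = 0
f′(0) = -1/2
f′′(0) = 0
f′′′(0) = 1/4
Then c_k = f^(k)(0)/k! gives each Taylor coefficient.

1/24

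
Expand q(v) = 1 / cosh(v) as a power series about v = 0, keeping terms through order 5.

5*v^4/24 - v^2/2 + 1

Divide the numerator series by the denominator series (power-series long division).
q(0) = 1
q′(0) = 0
q′′(0) = -1
q′′′(0) = 0
q^(4)(0) = 5
q^(5)(0) = 0
Dividing each by k! gives the coefficients c_0, ..., c_5.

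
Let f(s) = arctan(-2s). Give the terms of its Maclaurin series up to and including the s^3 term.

8*s^3/3 - 2*s

Differentiate repeatedly and evaluate at the center.
f(0) = 0
f′(0) = -2
f′′(0) = 0
f′′′(0) = 16
Dividing each by k! gives the coefficients c_0, ..., c_3.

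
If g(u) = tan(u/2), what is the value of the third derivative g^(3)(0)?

Compute the successive derivatives at the expansion point and divide by k!.
The coefficient of u^3 in the expansion is 1/24, so g′′′(0) = 3! * (1/24) = 1/4.

1/4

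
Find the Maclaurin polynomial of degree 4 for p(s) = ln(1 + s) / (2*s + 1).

-131*s^4/12 + 16*s^3/3 - 5*s^2/2 + s

Multiply the numerator's expansion by the denominator's geometric series.
p(0) = 0
p′(0) = 1
p′′(0) = -5
p′′′(0) = 32
p^(4)(0) = -262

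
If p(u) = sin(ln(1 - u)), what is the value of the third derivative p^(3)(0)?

Substitute the inner expansion into the outer series and collect powers.
The coefficient of u^3 in the expansion is -1/6, so p′′′(0) = 3! * (-1/6) = -1.

-1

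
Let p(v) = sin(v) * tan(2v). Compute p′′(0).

Expand each factor separately, then convolve coefficients.
The coefficient of v^2 in the expansion is 2, so p′′(0) = 2! * (2) = 4.

4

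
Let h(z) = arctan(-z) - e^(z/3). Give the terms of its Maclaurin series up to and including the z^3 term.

Combine the two series term by term.
h(0) = -1
h′(0) = -4/3
h′′(0) = -1/9
h′′′(0) = 53/27

53*z^3/162 - z^2/18 - 4*z/3 - 1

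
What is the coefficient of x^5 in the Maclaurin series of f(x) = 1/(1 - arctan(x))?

1/5

Substitute the inner expansion into the outer series and collect powers.
[x^0] = 1;  [x^1] = 1;  [x^2] = 1;  [x^3] = 2/3;  [x^4] = 1/3;  [x^5] = 1/5.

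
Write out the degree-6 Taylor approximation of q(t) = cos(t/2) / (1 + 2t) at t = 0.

2857439*t^6/46080 - 5953*t^5/192 + 5953*t^4/384 - 31*t^3/4 + 31*t^2/8 - 2*t + 1

Expand each factor separately, then convolve coefficients.
q(0) = 1
q′(0) = -2
q′′(0) = 31/4
q′′′(0) = -93/2
q^(4)(0) = 5953/16
q^(5)(0) = -29765/8
q^(6)(0) = 2857439/64
Dividing each by k! gives the coefficients c_0, ..., c_6.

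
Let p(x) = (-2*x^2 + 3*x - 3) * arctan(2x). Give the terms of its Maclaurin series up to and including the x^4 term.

-8*x^4 + 4*x^3 + 6*x^2 - 6*x

Shift and add copies of the series according to the polynomial's terms.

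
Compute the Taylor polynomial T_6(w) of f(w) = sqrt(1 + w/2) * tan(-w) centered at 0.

Multiply the two series term by term and collect like powers.
[w^0] = 0;  [w^1] = -1;  [w^2] = -1/4;  [w^3] = -29/96;  [w^4] = -35/384;  [w^5] = -3701/30720;  [w^6] = -1507/40960.

-1507*w^6/40960 - 3701*w^5/30720 - 35*w^4/384 - 29*w^3/96 - w^2/4 - w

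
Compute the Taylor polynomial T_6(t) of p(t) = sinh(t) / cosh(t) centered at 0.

Write the quotient as an unknown series and match coefficients against numerator = denominator · series.
p(0) = 0
p′(0) = 1
p′′(0) = 0
p′′′(0) = -2
p^(4)(0) = 0
p^(5)(0) = 16
p^(6)(0) = 0
The Taylor polynomial is Σ p^(k)(0)/k! · t^k.

2*t^5/15 - t^3/3 + t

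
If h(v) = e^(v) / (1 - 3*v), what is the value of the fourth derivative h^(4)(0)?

2713

Expand 1/(denominator) as a geometric series and multiply by the numerator's series.
The coefficient of v^4 in the expansion is 2713/24, so h^(4)(0) = 4! * (2713/24) = 2713.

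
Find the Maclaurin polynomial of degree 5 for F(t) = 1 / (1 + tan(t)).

-32*t^5/15 + 5*t^4/3 - 4*t^3/3 + t^2 - t + 1

Write 1/(1+u) = 1 - u + u^2 - u^3 + ... and substitute the series for u.
[t^0] = 1;  [t^1] = -1;  [t^2] = 1;  [t^3] = -4/3;  [t^4] = 5/3;  [t^5] = -32/15.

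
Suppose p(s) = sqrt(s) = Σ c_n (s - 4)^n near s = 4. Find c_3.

1/512

p(4) = 2
p′(4) = 1/4
p′′(4) = -1/32
p′′′(4) = 3/256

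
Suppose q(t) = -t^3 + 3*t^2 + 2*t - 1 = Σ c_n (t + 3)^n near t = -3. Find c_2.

Apply the Taylor formula c_k = f^(k)(a)/k!.
[(t + 3)^0] = 47;  [(t + 3)^1] = -43;  [(t + 3)^2] = 12.

12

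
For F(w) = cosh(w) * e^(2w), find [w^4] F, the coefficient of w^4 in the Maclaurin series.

41/24

Take the Cauchy product of the two expansions.
F(0) = 1
F′(0) = 2
F′′(0) = 5
F′′′(0) = 14
F^(4)(0) = 41
So c_4 = F^(4)(0)/4! = 41/24.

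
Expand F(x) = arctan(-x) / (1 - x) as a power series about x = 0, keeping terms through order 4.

Multiply the two series term by term and collect like powers.
F(0) = 0
F′(0) = -1
F′′(0) = -2
F′′′(0) = -4
F^(4)(0) = -16
Then c_k = F^(k)(0)/k! gives each Taylor coefficient.

-2*x^4/3 - 2*x^3/3 - x^2 - x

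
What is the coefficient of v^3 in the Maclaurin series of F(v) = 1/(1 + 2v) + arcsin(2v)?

-20/3

Add the two expansions coefficient-wise.
F(0) = 1
F′(0) = 0
F′′(0) = 8
F′′′(0) = -40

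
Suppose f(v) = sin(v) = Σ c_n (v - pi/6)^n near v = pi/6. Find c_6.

Differentiate repeatedly and evaluate at the center.

-1/1440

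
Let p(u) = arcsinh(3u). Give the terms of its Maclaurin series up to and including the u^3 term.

Apply the Taylor formula c_k = f^(k)(a)/k!.

-9*u^3/2 + 3*u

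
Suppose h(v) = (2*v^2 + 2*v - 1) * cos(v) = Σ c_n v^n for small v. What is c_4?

Shift and add copies of the series according to the polynomial's terms.
h(0) = -1
h′(0) = 2
h′′(0) = 5
h′′′(0) = -6
h^(4)(0) = -25

-25/24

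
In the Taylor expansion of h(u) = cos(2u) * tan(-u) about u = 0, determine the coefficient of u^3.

Take the Cauchy product of the two expansions.
h(0) = 0
h′(0) = -1
h′′(0) = 0
h′′′(0) = 10

5/3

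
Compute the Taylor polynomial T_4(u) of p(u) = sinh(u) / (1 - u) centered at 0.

Take the Cauchy product of the two expansions.
p(0) = 0
p′(0) = 1
p′′(0) = 2
p′′′(0) = 7
p^(4)(0) = 28
Dividing each by k! gives the coefficients c_0, ..., c_4.

7*u^4/6 + 7*u^3/6 + u^2 + u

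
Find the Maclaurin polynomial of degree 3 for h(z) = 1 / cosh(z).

1 - z^2/2

Divide the numerator series by the denominator series (power-series long division).
[z^0] = 1;  [z^1] = 0;  [z^2] = -1/2;  [z^3] = 0.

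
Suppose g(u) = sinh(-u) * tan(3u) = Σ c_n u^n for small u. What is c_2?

Take the Cauchy product of the two expansions.
g(0) = 0
g′(0) = 0
g′′(0) = -6
So c_2 = g′′(0)/2! = -3.

-3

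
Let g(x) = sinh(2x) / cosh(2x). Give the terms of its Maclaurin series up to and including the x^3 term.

-8*x^3/3 + 2*x

Divide the numerator series by the denominator series (power-series long division).
g(0) = 0
g′(0) = 2
g′′(0) = 0
g′′′(0) = -16
Then c_k = g^(k)(0)/k! gives each Taylor coefficient.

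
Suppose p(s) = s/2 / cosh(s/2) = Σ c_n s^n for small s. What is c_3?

-1/16

Write the quotient as an unknown series and match coefficients against numerator = denominator · series.
p(0) = 0
p′(0) = 1/2
p′′(0) = 0
p′′′(0) = -3/8
So c_3 = p′′′(0)/3! = -1/16.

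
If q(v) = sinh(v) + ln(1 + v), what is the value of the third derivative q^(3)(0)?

Combine the two series term by term.
The coefficient of v^3 in the expansion is 1/2, so q′′′(0) = 3! * (1/2) = 3.

3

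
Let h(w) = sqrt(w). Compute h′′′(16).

The coefficient of (w - 16)^3 in the expansion is 1/16384, so h′′′(16) = 3! * (1/16384) = 3/8192.

3/8192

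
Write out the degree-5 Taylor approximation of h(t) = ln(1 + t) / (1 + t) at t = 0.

Write out both Maclaurin series and multiply, keeping only the needed powers.
[t^0] = 0;  [t^1] = 1;  [t^2] = -3/2;  [t^3] = 11/6;  [t^4] = -25/12;  [t^5] = 137/60.

137*t^5/60 - 25*t^4/12 + 11*t^3/6 - 3*t^2/2 + t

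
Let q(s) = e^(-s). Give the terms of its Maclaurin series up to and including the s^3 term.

-s^3/6 + s^2/2 - s + 1

q(0) = 1
q′(0) = -1
q′′(0) = 1
q′′′(0) = -1
Dividing each by k! gives the coefficients c_0, ..., c_3.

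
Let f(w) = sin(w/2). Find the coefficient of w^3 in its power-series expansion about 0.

c_3 = f′′′(0)/3! = -1/48.

-1/48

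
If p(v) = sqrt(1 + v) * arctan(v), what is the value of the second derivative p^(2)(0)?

1

Multiply the two series term by term and collect like powers.
The coefficient of v^2 in the expansion is 1/2, so p′′(0) = 2! * (1/2) = 1.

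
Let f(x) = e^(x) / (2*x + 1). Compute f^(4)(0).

Use 1/(1 - r) = Σ r^k on the denominator, then take the Cauchy product.
The coefficient of x^4 in the expansion is 233/24, so f^(4)(0) = 4! * (233/24) = 233.

233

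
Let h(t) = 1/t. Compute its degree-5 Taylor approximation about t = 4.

h(4) = 1/4
h′(4) = -1/16
h′′(4) = 1/32
h′′′(4) = -3/128
h^(4)(4) = 3/128
h^(5)(4) = -15/512
The Taylor polynomial is Σ h^(k)(4)/k! · (t - 4)^k.

-(t - 4)^5/4096 + (t - 4)^4/1024 - (t - 4)^3/256 + (t - 4)^2/64 - (t - 4)/16 + 1/4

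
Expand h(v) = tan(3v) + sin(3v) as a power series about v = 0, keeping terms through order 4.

Expand each term separately and add.
h(0) = 0
h′(0) = 6
h′′(0) = 0
h′′′(0) = 27
h^(4)(0) = 0
Then c_k = h^(k)(0)/k! gives each Taylor coefficient.

9*v^3/2 + 6*v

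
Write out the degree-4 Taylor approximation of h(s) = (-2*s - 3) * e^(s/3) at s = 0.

Shift and add copies of the series according to the polynomial's terms.

-s^4/72 - 7*s^3/54 - 5*s^2/6 - 3*s - 3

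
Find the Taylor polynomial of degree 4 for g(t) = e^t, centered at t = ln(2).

(t - ln(2))^4/12 + (t - ln(2))^3/3 + (t - ln(2))^2 + 2*(t - ln(2)) + 2

g(ln(2)) = 2
g′(ln(2)) = 2
g′′(ln(2)) = 2
g′′′(ln(2)) = 2
g^(4)(ln(2)) = 2
Dividing each by k! gives the coefficients c_0, ..., c_4.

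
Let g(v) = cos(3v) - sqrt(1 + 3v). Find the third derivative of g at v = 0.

Combine the two series term by term.
The coefficient of v^3 in the expansion is -27/16, so g′′′(0) = 3! * (-27/16) = -81/8.

-81/8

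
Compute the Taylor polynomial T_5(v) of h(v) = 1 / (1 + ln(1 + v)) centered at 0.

-347*v^5/60 + 11*v^4/3 - 7*v^3/3 + 3*v^2/2 - v + 1

Use the geometric series for the reciprocal, then substitute.
h(0) = 1
h′(0) = -1
h′′(0) = 3
h′′′(0) = -14
h^(4)(0) = 88
h^(5)(0) = -694
Dividing each by k! gives the coefficients c_0, ..., c_5.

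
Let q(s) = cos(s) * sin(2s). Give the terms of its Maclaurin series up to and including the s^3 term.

-7*s^3/3 + 2*s

Multiply the two series term by term and collect like powers.
[s^0] = 0;  [s^1] = 2;  [s^2] = 0;  [s^3] = -7/3.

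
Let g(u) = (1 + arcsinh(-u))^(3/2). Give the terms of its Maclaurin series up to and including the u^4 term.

-13*u^4/128 + 5*u^3/16 + 3*u^2/8 - 3*u/2 + 1

Plug the Maclaurin series of the inner function into that of the outer and collect terms.
[u^0] = 1;  [u^1] = -3/2;  [u^2] = 3/8;  [u^3] = 5/16;  [u^4] = -13/128.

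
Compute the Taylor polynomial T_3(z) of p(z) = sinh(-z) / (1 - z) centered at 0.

Multiply the two series term by term and collect like powers.
p(0) = 0
p′(0) = -1
p′′(0) = -2
p′′′(0) = -7
Dividing each by k! gives the coefficients c_0, ..., c_3.

-7*z^3/6 - z^2 - z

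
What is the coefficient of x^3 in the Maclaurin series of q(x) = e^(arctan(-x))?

1/6

Substitute the inner expansion into the outer series and collect powers.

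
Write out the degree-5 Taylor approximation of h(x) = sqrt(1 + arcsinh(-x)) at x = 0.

-43*x^5/1280 + x^4/384 + x^3/48 - x^2/8 - x/2 + 1

Plug the Maclaurin series of the inner function into that of the outer and collect terms.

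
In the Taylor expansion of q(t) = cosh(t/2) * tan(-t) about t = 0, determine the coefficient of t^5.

-341/1920

Multiply the two series term by term and collect like powers.
[t^0] = 0;  [t^1] = -1;  [t^2] = 0;  [t^3] = -11/24;  [t^4] = 0;  [t^5] = -341/1920.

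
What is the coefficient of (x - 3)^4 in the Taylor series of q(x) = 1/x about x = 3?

1/243

Apply the Taylor formula c_k = f^(k)(a)/k!.
q(3) = 1/3
q′(3) = -1/9
q′′(3) = 2/27
q′′′(3) = -2/27
q^(4)(3) = 8/81
So c_4 = q^(4)(3)/4! = 1/243.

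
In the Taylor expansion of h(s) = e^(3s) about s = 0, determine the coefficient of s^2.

9/2

Use the known series and substitute for the argument.
h(0) = 1
h′(0) = 3
h′′(0) = 9
Dividing each by k! gives the coefficients c_0, ..., c_2.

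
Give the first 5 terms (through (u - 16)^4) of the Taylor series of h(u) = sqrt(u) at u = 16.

Use the known series and substitute for the argument.
h(16) = 4
h′(16) = 1/8
h′′(16) = -1/256
h′′′(16) = 3/8192
h^(4)(16) = -15/262144

-5*(u - 16)^4/2097152 + (u - 16)^3/16384 - (u - 16)^2/512 + (u - 16)/8 + 4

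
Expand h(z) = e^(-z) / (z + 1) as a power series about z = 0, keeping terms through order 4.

Multiply the numerator's expansion by the denominator's geometric series.
[z^0] = 1;  [z^1] = -2;  [z^2] = 5/2;  [z^3] = -8/3;  [z^4] = 65/24.

65*z^4/24 - 8*z^3/3 + 5*z^2/2 - 2*z + 1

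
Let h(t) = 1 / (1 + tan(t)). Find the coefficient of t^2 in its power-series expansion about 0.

Use the geometric series for the reciprocal, then substitute.
h(0) = 1
h′(0) = -1
h′′(0) = 2
Then c_k = h^(k)(0)/k! gives each Taylor coefficient.

1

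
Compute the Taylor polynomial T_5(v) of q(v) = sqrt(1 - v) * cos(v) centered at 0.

Multiply the two series term by term and collect like powers.
q(0) = 1
q′(0) = -1/2
q′′(0) = -5/4
q′′′(0) = 9/8
q^(4)(0) = 25/16
q^(5)(0) = -65/32

-13*v^5/768 + 25*v^4/384 + 3*v^3/16 - 5*v^2/8 - v/2 + 1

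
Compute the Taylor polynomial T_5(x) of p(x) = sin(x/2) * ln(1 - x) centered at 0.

-11*x^5/96 - 7*x^4/48 - x^3/4 - x^2/2

Expand each factor separately, then convolve coefficients.
[x^0] = 0;  [x^1] = 0;  [x^2] = -1/2;  [x^3] = -1/4;  [x^4] = -7/48;  [x^5] = -11/96.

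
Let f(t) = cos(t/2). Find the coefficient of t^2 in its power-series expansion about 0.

-1/8

Compute the successive derivatives at the expansion point and divide by k!.
f(0) = 1
f′(0) = 0
f′′(0) = -1/4
Dividing each by k! gives the coefficients c_0, ..., c_2.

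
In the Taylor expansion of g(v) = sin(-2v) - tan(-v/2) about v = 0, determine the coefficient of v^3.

Expand each term separately and add.
g(0) = 0
g′(0) = -3/2
g′′(0) = 0
g′′′(0) = 33/4
The Taylor polynomial is Σ g^(k)(0)/k! · v^k.

11/8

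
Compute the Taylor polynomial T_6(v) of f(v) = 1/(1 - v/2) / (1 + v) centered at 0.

43*v^6/64 - 21*v^5/32 + 11*v^4/16 - 5*v^3/8 + 3*v^2/4 - v/2 + 1

Take the Cauchy product of the two expansions.
f(0) = 1
f′(0) = -1/2
f′′(0) = 3/2
f′′′(0) = -15/4
f^(4)(0) = 33/2
f^(5)(0) = -315/4
f^(6)(0) = 1935/4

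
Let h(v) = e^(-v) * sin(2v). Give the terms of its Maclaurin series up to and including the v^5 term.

-19*v^5/60 + v^4 - v^3/3 - 2*v^2 + 2*v

Write out both Maclaurin series and multiply, keeping only the needed powers.
[v^0] = 0;  [v^1] = 2;  [v^2] = -2;  [v^3] = -1/3;  [v^4] = 1;  [v^5] = -19/60.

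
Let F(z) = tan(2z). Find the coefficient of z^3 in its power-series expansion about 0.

8/3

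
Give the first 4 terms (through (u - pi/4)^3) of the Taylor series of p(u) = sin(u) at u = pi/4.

-sqrt(2)*(u - pi/4)^3/12 - sqrt(2)*(u - pi/4)^2/4 + sqrt(2)*(u - pi/4)/2 + sqrt(2)/2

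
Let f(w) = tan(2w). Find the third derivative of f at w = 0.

Use the known series and substitute for the argument.
The coefficient of w^3 in the expansion is 8/3, so f′′′(0) = 3! * (8/3) = 16.

16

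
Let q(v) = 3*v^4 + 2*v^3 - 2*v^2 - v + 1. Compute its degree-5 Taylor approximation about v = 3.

3*(v - 3)^4 + 38*(v - 3)^3 + 178*(v - 3)^2 + 365*(v - 3) + 277

q(3) = 277
q′(3) = 365
q′′(3) = 356
q′′′(3) = 228
q^(4)(3) = 72
q^(5)(3) = 0
Then c_k = q^(k)(3)/k! gives each Taylor coefficient.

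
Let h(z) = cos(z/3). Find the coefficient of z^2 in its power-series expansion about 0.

h(0) = 1
h′(0) = 0
h′′(0) = -1/9

-1/18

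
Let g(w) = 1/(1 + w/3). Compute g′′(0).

From the series, [w^2] g = 1/9; multiply by 2! = 2 to get 2/9.

2/9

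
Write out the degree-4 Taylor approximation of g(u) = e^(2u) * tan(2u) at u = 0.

Expand each factor separately, then convolve coefficients.

8*u^4 + 20*u^3/3 + 4*u^2 + 2*u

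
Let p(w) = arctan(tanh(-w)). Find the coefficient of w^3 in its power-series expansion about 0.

Compose series: expand the inner function first, then feed it into the outer expansion.
p(0) = 0
p′(0) = -1
p′′(0) = 0
p′′′(0) = 4
Dividing each by k! gives the coefficients c_0, ..., c_3.

2/3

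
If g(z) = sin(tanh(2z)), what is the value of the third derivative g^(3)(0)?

Plug the Maclaurin series of the inner function into that of the outer and collect terms.
From the series, [z^3] g = -4; multiply by 3! = 6 to get -24.

-24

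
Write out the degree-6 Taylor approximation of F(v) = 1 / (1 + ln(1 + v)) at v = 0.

Expand as Σ (-1)^k u^k with u equal to the inner function's series.
F(0) = 1
F′(0) = -1
F′′(0) = 3
F′′′(0) = -14
F^(4)(0) = 88
F^(5)(0) = -694
F^(6)(0) = 6578
Then c_k = F^(k)(0)/k! gives each Taylor coefficient.

3289*v^6/360 - 347*v^5/60 + 11*v^4/3 - 7*v^3/3 + 3*v^2/2 - v + 1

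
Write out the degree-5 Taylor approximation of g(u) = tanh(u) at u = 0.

Use the known series and substitute for the argument.

2*u^5/15 - u^3/3 + u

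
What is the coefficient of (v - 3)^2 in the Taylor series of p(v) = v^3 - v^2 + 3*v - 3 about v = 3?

Compute the successive derivatives at the expansion point and divide by k!.
p(3) = 24
p′(3) = 24
p′′(3) = 16
So c_2 = p′′(3)/2! = 8.

8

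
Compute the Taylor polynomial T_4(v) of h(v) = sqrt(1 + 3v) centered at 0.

Differentiate repeatedly and evaluate at the center.
h(0) = 1
h′(0) = 3/2
h′′(0) = -9/4
h′′′(0) = 81/8
h^(4)(0) = -1215/16

-405*v^4/128 + 27*v^3/16 - 9*v^2/8 + 3*v/2 + 1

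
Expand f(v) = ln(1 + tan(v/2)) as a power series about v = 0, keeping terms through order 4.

-7*v^4/192 + v^3/12 - v^2/8 + v/2

Let u equal the inner series; expand the outer function in u and truncate.
[v^0] = 0;  [v^1] = 1/2;  [v^2] = -1/8;  [v^3] = 1/12;  [v^4] = -7/192.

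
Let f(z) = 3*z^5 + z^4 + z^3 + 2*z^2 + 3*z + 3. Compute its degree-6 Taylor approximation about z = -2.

f(-2) = -83
f′(-2) = 215
f′′(-2) = -440
f′′′(-2) = 678
f^(4)(-2) = -696
f^(5)(-2) = 360
f^(6)(-2) = 0

3*(z + 2)^5 - 29*(z + 2)^4 + 113*(z + 2)^3 - 220*(z + 2)^2 + 215*(z + 2) - 83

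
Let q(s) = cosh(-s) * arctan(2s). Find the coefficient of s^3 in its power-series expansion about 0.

Multiply the two series term by term and collect like powers.
q(0) = 0
q′(0) = 2
q′′(0) = 0
q′′′(0) = -10
So c_3 = q′′′(0)/3! = -5/3.

-5/3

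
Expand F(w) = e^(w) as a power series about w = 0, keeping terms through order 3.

w^3/6 + w^2/2 + w + 1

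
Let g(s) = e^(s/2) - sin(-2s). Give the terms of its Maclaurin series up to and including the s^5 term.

Expand each term separately and add.
g(0) = 1
g′(0) = 5/2
g′′(0) = 1/4
g′′′(0) = -63/8
g^(4)(0) = 1/16
g^(5)(0) = 1025/32

205*s^5/768 + s^4/384 - 21*s^3/16 + s^2/8 + 5*s/2 + 1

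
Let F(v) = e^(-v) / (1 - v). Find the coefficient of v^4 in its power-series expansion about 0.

Take the Cauchy product of the two expansions.
F(0) = 1
F′(0) = 0
F′′(0) = 1
F′′′(0) = 2
F^(4)(0) = 9
So c_4 = F^(4)(0)/4! = 3/8.

3/8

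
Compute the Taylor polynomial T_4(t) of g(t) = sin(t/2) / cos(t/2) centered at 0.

Invert the denominator's series and multiply.
[t^0] = 0;  [t^1] = 1/2;  [t^2] = 0;  [t^3] = 1/24;  [t^4] = 0.

t^3/24 + t/2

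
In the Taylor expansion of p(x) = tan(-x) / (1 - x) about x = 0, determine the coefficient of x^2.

-1

Write out both Maclaurin series and multiply, keeping only the needed powers.
p(0) = 0
p′(0) = -1
p′′(0) = -2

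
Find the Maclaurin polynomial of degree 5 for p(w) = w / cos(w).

Invert the denominator's series and multiply.
p(0) = 0
p′(0) = 1
p′′(0) = 0
p′′′(0) = 3
p^(4)(0) = 0
p^(5)(0) = 25

5*w^5/24 + w^3/2 + w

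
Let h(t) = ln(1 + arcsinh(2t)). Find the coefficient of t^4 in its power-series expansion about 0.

-4/3

Compose series: expand the inner function first, then feed it into the outer expansion.
h(0) = 0
h′(0) = 2
h′′(0) = -4
h′′′(0) = 8
h^(4)(0) = -32
The Taylor polynomial is Σ h^(k)(0)/k! · t^k.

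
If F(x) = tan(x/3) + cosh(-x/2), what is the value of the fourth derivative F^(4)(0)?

1/16

Expand each term separately and add.
From the series, [x^4] F = 1/384; multiply by 4! = 24 to get 1/16.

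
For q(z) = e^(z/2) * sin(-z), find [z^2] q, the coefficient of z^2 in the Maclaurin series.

Expand each factor separately, then convolve coefficients.
q(0) = 0
q′(0) = -1
q′′(0) = -1
So c_2 = q′′(0)/2! = -1/2.

-1/2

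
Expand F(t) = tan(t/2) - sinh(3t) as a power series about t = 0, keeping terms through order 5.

-97*t^5/48 - 107*t^3/24 - 5*t/2

Expand each term separately and add.
F(0) = 0
F′(0) = -5/2
F′′(0) = 0
F′′′(0) = -107/4
F^(4)(0) = 0
F^(5)(0) = -485/2
Then c_k = F^(k)(0)/k! gives each Taylor coefficient.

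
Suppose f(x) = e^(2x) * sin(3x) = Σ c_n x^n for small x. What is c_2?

Multiply the two series term by term and collect like powers.

6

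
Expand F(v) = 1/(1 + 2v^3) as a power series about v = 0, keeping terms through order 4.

F(0) = 1
F′(0) = 0
F′′(0) = 0
F′′′(0) = -12
F^(4)(0) = 0
The Taylor polynomial is Σ F^(k)(0)/k! · v^k.

1 - 2*v^3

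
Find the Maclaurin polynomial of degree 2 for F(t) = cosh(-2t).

[t^0] = 1;  [t^1] = 0;  [t^2] = 2.

2*t^2 + 1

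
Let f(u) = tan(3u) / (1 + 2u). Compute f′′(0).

-12

Multiply the two series term by term and collect like powers.
From the series, [u^2] f = -6; multiply by 2! = 2 to get -12.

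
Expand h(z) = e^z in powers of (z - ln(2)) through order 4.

Differentiate repeatedly and evaluate at the center.
h(ln(2)) = 2
h′(ln(2)) = 2
h′′(ln(2)) = 2
h′′′(ln(2)) = 2
h^(4)(ln(2)) = 2
Then c_k = h^(k)(ln(2))/k! gives each Taylor coefficient.

(z - ln(2))^4/12 + (z - ln(2))^3/3 + (z - ln(2))^2 + 2*(z - ln(2)) + 2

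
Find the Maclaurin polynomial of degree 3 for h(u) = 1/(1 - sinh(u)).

7*u^3/6 + u^2 + u + 1

Let u equal the inner series; expand the outer function in u and truncate.
h(0) = 1
h′(0) = 1
h′′(0) = 2
h′′′(0) = 7
The Taylor polynomial is Σ h^(k)(0)/k! · u^k.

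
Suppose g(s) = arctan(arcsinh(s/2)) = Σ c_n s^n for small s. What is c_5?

53/3840

Plug the Maclaurin series of the inner function into that of the outer and collect terms.
g(0) = 0
g′(0) = 1/2
g′′(0) = 0
g′′′(0) = -3/8
g^(4)(0) = 0
g^(5)(0) = 53/32
Then c_k = g^(k)(0)/k! gives each Taylor coefficient.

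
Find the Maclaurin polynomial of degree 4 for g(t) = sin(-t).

t^3/6 - t

g(0) = 0
g′(0) = -1
g′′(0) = 0
g′′′(0) = 1
g^(4)(0) = 0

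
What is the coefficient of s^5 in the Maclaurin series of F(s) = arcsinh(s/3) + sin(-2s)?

Add the two expansions coefficient-wise.
F(0) = 0
F′(0) = -5/3
F′′(0) = 0
F′′′(0) = 215/27
F^(4)(0) = 0
F^(5)(0) = -863/27
So c_5 = F^(5)(0)/5! = -863/3240.

-863/3240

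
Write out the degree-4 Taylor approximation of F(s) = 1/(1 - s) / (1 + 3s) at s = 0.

Take the Cauchy product of the two expansions.

61*s^4 - 20*s^3 + 7*s^2 - 2*s + 1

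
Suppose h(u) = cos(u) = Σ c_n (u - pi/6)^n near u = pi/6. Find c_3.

Differentiate repeatedly and evaluate at the center.
[(u - pi/6)^0] = sqrt(3)/2;  [(u - pi/6)^1] = -1/2;  [(u - pi/6)^2] = -sqrt(3)/4;  [(u - pi/6)^3] = 1/12.
So c_3 = h′′′(pi/6)/3! = 1/12.

1/12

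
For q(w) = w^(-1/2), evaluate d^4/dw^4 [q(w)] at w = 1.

105/16

From the series, [(w - 1)^4] q = 35/128; multiply by 4! = 24 to get 105/16.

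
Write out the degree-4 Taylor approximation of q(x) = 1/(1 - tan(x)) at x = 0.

Plug the Maclaurin series of the inner function into that of the outer and collect terms.
q(0) = 1
q′(0) = 1
q′′(0) = 2
q′′′(0) = 8
q^(4)(0) = 40

5*x^4/3 + 4*x^3/3 + x^2 + x + 1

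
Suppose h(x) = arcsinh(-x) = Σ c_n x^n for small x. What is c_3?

1/6

Compute the successive derivatives at the expansion point and divide by k!.
h(0) = 0
h′(0) = -1
h′′(0) = 0
h′′′(0) = 1
So c_3 = h′′′(0)/3! = 1/6.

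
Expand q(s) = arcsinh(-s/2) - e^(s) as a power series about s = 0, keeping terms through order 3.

-7*s^3/48 - s^2/2 - 3*s/2 - 1

Add the two expansions coefficient-wise.
q(0) = -1
q′(0) = -3/2
q′′(0) = -1
q′′′(0) = -7/8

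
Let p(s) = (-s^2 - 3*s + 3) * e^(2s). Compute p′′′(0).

-24

Multiply each power in the prefactor through the base expansion.
The coefficient of s^3 in the expansion is -4, so p′′′(0) = 3! * (-4) = -24.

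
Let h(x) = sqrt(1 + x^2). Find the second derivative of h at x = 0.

The coefficient of x^2 in the expansion is 1/2, so h′′(0) = 2! * (1/2) = 1.

1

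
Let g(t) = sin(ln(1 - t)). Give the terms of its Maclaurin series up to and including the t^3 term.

-t^3/6 - t^2/2 - t

Compose series: expand the inner function first, then feed it into the outer expansion.
[t^0] = 0;  [t^1] = -1;  [t^2] = -1/2;  [t^3] = -1/6.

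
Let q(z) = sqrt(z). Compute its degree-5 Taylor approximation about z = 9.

Differentiate repeatedly and evaluate at the center.

7*(z - 9)^5/5038848 - 5*(z - 9)^4/279936 + (z - 9)^3/3888 - (z - 9)^2/216 + (z - 9)/6 + 3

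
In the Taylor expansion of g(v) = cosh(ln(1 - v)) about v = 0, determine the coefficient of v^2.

1/2

Plug the Maclaurin series of the inner function into that of the outer and collect terms.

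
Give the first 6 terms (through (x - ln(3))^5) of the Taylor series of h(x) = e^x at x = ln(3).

(x - ln(3))^5/40 + (x - ln(3))^4/8 + (x - ln(3))^3/2 + 3*(x - ln(3))^2/2 + 3*(x - ln(3)) + 3

Compute the successive derivatives at the expansion point and divide by k!.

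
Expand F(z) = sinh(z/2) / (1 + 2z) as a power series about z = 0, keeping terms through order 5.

Take the Cauchy product of the two expansions.

10347*z^5/1280 - 97*z^4/24 + 97*z^3/48 - z^2 + z/2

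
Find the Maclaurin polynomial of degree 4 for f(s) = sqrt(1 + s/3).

-5*s^4/10368 + s^3/432 - s^2/72 + s/6 + 1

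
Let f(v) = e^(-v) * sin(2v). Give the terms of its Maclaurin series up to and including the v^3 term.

Take the Cauchy product of the two expansions.
f(0) = 0
f′(0) = 2
f′′(0) = -4
f′′′(0) = -2

-v^3/3 - 2*v^2 + 2*v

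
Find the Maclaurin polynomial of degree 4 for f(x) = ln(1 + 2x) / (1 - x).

Expand 1/(denominator) as a geometric series and multiply by the numerator's series.
f(0) = 0
f′(0) = 2
f′′(0) = 0
f′′′(0) = 16
f^(4)(0) = -32
The Taylor polynomial is Σ f^(k)(0)/k! · x^k.

-4*x^4/3 + 8*x^3/3 + 2*x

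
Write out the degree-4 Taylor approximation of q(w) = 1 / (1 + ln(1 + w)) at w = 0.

Use the geometric series for the reciprocal, then substitute.
q(0) = 1
q′(0) = -1
q′′(0) = 3
q′′′(0) = -14
q^(4)(0) = 88
The Taylor polynomial is Σ q^(k)(0)/k! · w^k.

11*w^4/3 - 7*w^3/3 + 3*w^2/2 - w + 1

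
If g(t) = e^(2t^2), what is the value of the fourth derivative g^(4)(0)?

48

Use the known series and substitute for the argument.
The coefficient of t^4 in the expansion is 2, so g^(4)(0) = 4! * (2) = 48.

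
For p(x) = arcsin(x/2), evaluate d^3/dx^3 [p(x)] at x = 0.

1/8

Differentiate repeatedly and evaluate at the center.
The coefficient of x^3 in the expansion is 1/48, so p′′′(0) = 3! * (1/48) = 1/8.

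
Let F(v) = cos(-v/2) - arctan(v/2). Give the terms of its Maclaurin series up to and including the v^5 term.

Expand each term separately and add.

-v^5/160 + v^4/384 + v^3/24 - v^2/8 - v/2 + 1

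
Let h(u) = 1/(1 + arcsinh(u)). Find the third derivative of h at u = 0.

-5

Compose series: expand the inner function first, then feed it into the outer expansion.
From the series, [u^3] h = -5/6; multiply by 3! = 6 to get -5.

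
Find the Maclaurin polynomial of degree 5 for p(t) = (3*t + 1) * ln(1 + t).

-11*t^5/20 + 3*t^4/4 - 7*t^3/6 + 5*t^2/2 + t

Shift and add copies of the series according to the polynomial's terms.
[t^0] = 0;  [t^1] = 1;  [t^2] = 5/2;  [t^3] = -7/6;  [t^4] = 3/4;  [t^5] = -11/20.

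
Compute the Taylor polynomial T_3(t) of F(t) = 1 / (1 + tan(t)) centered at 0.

Expand as Σ (-1)^k u^k with u equal to the inner function's series.
F(0) = 1
F′(0) = -1
F′′(0) = 2
F′′′(0) = -8
Dividing each by k! gives the coefficients c_0, ..., c_3.

-4*t^3/3 + t^2 - t + 1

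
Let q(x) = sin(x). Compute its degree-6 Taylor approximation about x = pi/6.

-(x - pi/6)^6/1440 + sqrt(3)*(x - pi/6)^5/240 + (x - pi/6)^4/48 - sqrt(3)*(x - pi/6)^3/12 - (x - pi/6)^2/4 + sqrt(3)*(x - pi/6)/2 + 1/2

q(pi/6) = 1/2
q′(pi/6) = sqrt(3)/2
q′′(pi/6) = -1/2
q′′′(pi/6) = -sqrt(3)/2
q^(4)(pi/6) = 1/2
q^(5)(pi/6) = sqrt(3)/2
q^(6)(pi/6) = -1/2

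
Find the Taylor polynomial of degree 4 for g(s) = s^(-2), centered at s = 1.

5*(s - 1)^4 - 4*(s - 1)^3 + 3*(s - 1)^2 - 2*(s - 1) + 1

[(s - 1)^0] = 1;  [(s - 1)^1] = -2;  [(s - 1)^2] = 3;  [(s - 1)^3] = -4;  [(s - 1)^4] = 5.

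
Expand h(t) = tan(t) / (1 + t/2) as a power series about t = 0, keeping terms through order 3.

7*t^3/12 - t^2/2 + t

Take the Cauchy product of the two expansions.
[t^0] = 0;  [t^1] = 1;  [t^2] = -1/2;  [t^3] = 7/12.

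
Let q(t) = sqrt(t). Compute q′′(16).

From the series, [(t - 16)^2] q = -1/512; multiply by 2! = 2 to get -1/256.

-1/256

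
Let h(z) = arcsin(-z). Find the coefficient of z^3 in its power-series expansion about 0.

h(0) = 0
h′(0) = -1
h′′(0) = 0
h′′′(0) = -1
Dividing each by k! gives the coefficients c_0, ..., c_3.

-1/6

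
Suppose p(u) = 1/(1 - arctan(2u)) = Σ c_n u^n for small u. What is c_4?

16/3

Let u equal the inner series; expand the outer function in u and truncate.
[u^0] = 1;  [u^1] = 2;  [u^2] = 4;  [u^3] = 16/3;  [u^4] = 16/3.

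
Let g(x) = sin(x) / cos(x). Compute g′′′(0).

Invert the denominator's series and multiply.
From the series, [x^3] g = 1/3; multiply by 3! = 6 to get 2.

2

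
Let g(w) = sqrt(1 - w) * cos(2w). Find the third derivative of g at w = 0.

45/8

Multiply the two series term by term and collect like powers.
From the series, [w^3] g = 15/16; multiply by 3! = 6 to get 45/8.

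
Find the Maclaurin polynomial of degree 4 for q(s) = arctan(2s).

-8*s^3/3 + 2*s

q(0) = 0
q′(0) = 2
q′′(0) = 0
q′′′(0) = -16
q^(4)(0) = 0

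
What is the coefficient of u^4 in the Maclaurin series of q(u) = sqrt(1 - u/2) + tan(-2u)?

Combine the two series term by term.
q(0) = 1
q′(0) = -9/4
q′′(0) = -1/16
q′′′(0) = -1027/64
q^(4)(0) = -15/256

-5/2048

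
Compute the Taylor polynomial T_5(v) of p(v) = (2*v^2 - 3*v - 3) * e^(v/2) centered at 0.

Distribute the polynomial across the series and collect like powers.
p(0) = -3
p′(0) = -9/2
p′′(0) = 1/4
p′′′(0) = 27/8
p^(4)(0) = 69/16
p^(5)(0) = 127/32

127*v^5/3840 + 23*v^4/128 + 9*v^3/16 + v^2/8 - 9*v/2 - 3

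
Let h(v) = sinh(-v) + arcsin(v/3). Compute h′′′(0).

-26/27

Combine the two series term by term.
From the series, [v^3] h = -13/81; multiply by 3! = 6 to get -26/27.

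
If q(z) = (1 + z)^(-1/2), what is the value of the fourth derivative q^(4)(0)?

Apply the Taylor formula c_k = f^(k)(a)/k!.
The coefficient of z^4 in the expansion is 35/128, so q^(4)(0) = 4! * (35/128) = 105/16.

105/16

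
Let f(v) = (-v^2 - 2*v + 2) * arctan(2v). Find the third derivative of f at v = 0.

Distribute the polynomial across the series and collect like powers.
From the series, [v^3] f = -22/3; multiply by 3! = 6 to get -44.

-44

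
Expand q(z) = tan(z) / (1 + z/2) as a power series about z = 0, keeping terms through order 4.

Write out both Maclaurin series and multiply, keeping only the needed powers.
q(0) = 0
q′(0) = 1
q′′(0) = -1
q′′′(0) = 7/2
q^(4)(0) = -7
Dividing each by k! gives the coefficients c_0, ..., c_4.

-7*z^4/24 + 7*z^3/12 - z^2/2 + z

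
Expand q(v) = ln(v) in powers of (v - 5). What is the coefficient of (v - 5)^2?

c_2 = q′′(5)/2! = -1/50.

-1/50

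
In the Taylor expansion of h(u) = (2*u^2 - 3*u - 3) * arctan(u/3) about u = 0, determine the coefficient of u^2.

Multiply each power in the prefactor through the base expansion.
[u^0] = 0;  [u^1] = -1;  [u^2] = -1.
So c_2 = h′′(0)/2! = -1.

-1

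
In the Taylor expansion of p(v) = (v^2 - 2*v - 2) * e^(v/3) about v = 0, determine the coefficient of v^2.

Distribute the polynomial across the series and collect like powers.
[v^0] = -2;  [v^1] = -8/3;  [v^2] = 2/9.

2/9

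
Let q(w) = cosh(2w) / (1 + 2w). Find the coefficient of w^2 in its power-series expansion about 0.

Expand each factor separately, then convolve coefficients.
q(0) = 1
q′(0) = -2
q′′(0) = 12
So c_2 = q′′(0)/2! = 6.

6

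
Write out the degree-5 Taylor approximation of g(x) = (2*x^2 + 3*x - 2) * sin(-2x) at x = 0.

16*x^5/5 + 4*x^4 - 20*x^3/3 - 6*x^2 + 4*x

Distribute the polynomial across the series and collect like powers.
[x^0] = 0;  [x^1] = 4;  [x^2] = -6;  [x^3] = -20/3;  [x^4] = 4;  [x^5] = 16/5.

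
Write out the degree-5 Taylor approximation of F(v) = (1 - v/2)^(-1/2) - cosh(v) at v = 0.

Combine the two series term by term.
F(0) = 0
F′(0) = 1/4
F′′(0) = -13/16
F′′′(0) = 15/64
F^(4)(0) = -151/256
F^(5)(0) = 945/1024
The Taylor polynomial is Σ F^(k)(0)/k! · v^k.

63*v^5/8192 - 151*v^4/6144 + 5*v^3/128 - 13*v^2/32 + v/4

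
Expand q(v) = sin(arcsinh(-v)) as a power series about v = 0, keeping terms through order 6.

Compose series: expand the inner function first, then feed it into the outer expansion.
[v^0] = 0;  [v^1] = -1;  [v^2] = 0;  [v^3] = 1/3;  [v^4] = 0;  [v^5] = -1/6;  [v^6] = 0.

-v^5/6 + v^3/3 - v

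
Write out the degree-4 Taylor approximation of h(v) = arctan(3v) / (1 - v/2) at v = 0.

-33*v^4/8 - 33*v^3/4 + 3*v^2/2 + 3*v

Expand each factor separately, then convolve coefficients.
h(0) = 0
h′(0) = 3
h′′(0) = 3
h′′′(0) = -99/2
h^(4)(0) = -99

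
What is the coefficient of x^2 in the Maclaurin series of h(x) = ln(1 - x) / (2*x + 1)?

3/2

Multiply the numerator's expansion by the denominator's geometric series.
[x^0] = 0;  [x^1] = -1;  [x^2] = 3/2.
So c_2 = h′′(0)/2! = 3/2.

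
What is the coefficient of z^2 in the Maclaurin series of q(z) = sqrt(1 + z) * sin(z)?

Write out both Maclaurin series and multiply, keeping only the needed powers.

1/2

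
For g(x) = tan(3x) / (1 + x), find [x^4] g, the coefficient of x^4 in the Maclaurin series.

-12

Expand each factor separately, then convolve coefficients.
[x^0] = 0;  [x^1] = 3;  [x^2] = -3;  [x^3] = 12;  [x^4] = -12.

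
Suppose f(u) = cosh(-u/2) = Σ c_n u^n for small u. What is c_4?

f(0) = 1
f′(0) = 0
f′′(0) = 1/4
f′′′(0) = 0
f^(4)(0) = 1/16

1/384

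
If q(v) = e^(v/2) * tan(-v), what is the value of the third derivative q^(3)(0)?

Multiply the two series term by term and collect like powers.
From the series, [v^3] q = -11/24; multiply by 3! = 6 to get -11/4.

-11/4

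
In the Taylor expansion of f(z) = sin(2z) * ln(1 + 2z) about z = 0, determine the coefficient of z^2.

4

Multiply the two series term by term and collect like powers.
f(0) = 0
f′(0) = 0
f′′(0) = 8
The Taylor polynomial is Σ f^(k)(0)/k! · z^k.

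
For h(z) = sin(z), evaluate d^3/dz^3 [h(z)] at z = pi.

1

From the series, [(z - pi)^3] h = 1/6; multiply by 3! = 6 to get 1.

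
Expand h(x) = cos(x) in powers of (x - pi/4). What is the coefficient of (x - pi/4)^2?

h(pi/4) = sqrt(2)/2
h′(pi/4) = -sqrt(2)/2
h′′(pi/4) = -sqrt(2)/2
So c_2 = h′′(pi/4)/2! = -sqrt(2)/4.

-sqrt(2)/4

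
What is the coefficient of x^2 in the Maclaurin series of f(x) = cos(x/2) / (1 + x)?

Write out both Maclaurin series and multiply, keeping only the needed powers.
[x^0] = 1;  [x^1] = -1;  [x^2] = 7/8.

7/8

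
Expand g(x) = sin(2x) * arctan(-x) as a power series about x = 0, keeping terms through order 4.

Take the Cauchy product of the two expansions.

2*x^4 - 2*x^2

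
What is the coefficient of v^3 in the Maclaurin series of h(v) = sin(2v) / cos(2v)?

8/3

Divide the numerator series by the denominator series (power-series long division).
h(0) = 0
h′(0) = 2
h′′(0) = 0
h′′′(0) = 16
Dividing each by k! gives the coefficients c_0, ..., c_3.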